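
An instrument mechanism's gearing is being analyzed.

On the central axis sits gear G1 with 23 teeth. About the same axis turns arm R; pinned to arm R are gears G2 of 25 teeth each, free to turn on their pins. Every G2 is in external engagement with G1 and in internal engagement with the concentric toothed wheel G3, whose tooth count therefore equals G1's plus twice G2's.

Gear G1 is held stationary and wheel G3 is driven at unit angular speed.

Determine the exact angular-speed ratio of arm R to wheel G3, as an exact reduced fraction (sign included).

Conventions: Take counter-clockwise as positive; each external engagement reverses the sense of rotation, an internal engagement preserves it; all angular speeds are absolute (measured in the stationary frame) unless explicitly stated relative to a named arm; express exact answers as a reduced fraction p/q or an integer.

class = planetary set [G3 = 23+2·25 = 73; Willis about the carrier]
ring teeth: 23 + 2·25 = 73
23(ω_sun−ω_arm) = −73(ω_ring−ω_arm),  ω_sun = 0, ω_ring = 1
23(0−ω_arm) = −73(1−ω_arm)  ⇒  96·ω_arm = 73  ⇒  ω_arm = 73/96
ω_out/ω_in = 73/96

73/96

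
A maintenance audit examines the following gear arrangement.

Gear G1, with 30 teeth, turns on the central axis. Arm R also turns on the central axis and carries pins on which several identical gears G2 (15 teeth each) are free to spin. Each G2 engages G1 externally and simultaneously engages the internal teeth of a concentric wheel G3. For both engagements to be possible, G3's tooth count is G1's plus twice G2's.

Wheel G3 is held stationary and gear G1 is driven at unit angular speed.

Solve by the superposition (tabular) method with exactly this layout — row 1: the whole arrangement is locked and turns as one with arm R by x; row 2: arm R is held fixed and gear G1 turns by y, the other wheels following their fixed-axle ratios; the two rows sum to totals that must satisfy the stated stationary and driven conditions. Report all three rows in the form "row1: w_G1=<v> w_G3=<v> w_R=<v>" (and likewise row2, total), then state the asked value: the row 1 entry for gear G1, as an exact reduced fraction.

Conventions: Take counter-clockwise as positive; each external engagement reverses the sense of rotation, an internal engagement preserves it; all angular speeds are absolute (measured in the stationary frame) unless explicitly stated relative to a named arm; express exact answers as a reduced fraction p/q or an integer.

topology: planetary set — G1 30T / G2 15T / G3 60T, arm = carrier (Willis)
row 1: whole set turns with the arm by x
row 2 — arm fixed, fixed-axis ratios: sun y, ring −(30/60)·y, arm 0
boundary: total ω_ring = x − (30/60)·y = 0 and total ω_sun = x + y = 1  ⇒  y = 2/3, x = 1/3
row 2 ring = −(30/60)·2/3 = -1/3
totals (row 1 + row 2): sun 1/3 + 2/3 = 1, ring 1/3 + (-1/3) = 0, arm 1/3 + 0 = 1/3
asked cell (row1, sun) = 1/3

row1: w_G1=1/3 w_G3=1/3 w_R=1/3
row2: w_G1=2/3 w_G3=-1/3 w_R=0
total: w_G1=1 w_G3=0 w_R=1/3
asked value: 1/3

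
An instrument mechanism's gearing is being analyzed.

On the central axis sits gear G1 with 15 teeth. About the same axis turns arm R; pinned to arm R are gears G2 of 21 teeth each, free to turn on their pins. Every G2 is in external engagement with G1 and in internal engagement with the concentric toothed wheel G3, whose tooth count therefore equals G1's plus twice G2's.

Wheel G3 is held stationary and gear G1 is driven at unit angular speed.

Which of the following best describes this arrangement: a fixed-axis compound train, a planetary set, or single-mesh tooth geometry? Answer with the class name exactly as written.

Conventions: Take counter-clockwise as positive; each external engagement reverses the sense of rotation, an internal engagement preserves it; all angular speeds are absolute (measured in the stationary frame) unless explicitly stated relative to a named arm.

planetary set

planetary set (15T centre, 21T on arm, 57T internal) — Willis relation
classification: planetary set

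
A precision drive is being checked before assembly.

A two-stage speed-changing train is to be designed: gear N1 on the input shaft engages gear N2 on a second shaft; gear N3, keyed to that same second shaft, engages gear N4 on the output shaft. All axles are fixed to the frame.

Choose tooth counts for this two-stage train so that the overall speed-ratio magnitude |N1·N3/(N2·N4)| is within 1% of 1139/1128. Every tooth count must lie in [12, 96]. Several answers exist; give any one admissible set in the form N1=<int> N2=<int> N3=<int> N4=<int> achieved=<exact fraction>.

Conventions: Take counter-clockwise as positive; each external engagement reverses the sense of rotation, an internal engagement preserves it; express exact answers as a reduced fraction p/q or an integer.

N1=17 N2=12 N3=67 N4=94 achieved=1139/1128

topology: fixed-axis compound train — 2 stages, target 1139/1128
target = 1139/1128 in lowest terms: an exact hit needs N1·N3 = k·1139 and N2·N4 = k·1128 for one integer k, every count in [12, 96]; additionally prefer no 1:1 stage (N1 ≠ N2, N3 ≠ N4)
k = 1: N1·N3 = 1139 = 17·67, N2·N4 = 1128 = 12·94
achieved = 17·67/(12·94) = 1139/1128; |achieved − target| = 0 ≤ 1139/112800 ✓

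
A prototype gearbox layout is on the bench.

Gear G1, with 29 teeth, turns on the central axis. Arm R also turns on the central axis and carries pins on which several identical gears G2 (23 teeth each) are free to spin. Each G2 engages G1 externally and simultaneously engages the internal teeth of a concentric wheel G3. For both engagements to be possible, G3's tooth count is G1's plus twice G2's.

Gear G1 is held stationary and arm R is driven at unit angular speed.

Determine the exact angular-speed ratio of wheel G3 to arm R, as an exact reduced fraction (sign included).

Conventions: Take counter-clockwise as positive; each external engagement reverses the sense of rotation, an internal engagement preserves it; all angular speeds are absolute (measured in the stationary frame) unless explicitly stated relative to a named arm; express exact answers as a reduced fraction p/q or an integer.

104/75

recognized (axles ride arm R): planetary set, 29/23/75 teeth
ring teeth: 29 + 2·23 = 75
29(ω_sun−ω_arm) = −75(ω_ring−ω_arm),  ω_sun = 0, ω_arm = 1
ω_ring = 1 − (29/75)(0−1) = 104/75
ω_out/ω_in = 104/75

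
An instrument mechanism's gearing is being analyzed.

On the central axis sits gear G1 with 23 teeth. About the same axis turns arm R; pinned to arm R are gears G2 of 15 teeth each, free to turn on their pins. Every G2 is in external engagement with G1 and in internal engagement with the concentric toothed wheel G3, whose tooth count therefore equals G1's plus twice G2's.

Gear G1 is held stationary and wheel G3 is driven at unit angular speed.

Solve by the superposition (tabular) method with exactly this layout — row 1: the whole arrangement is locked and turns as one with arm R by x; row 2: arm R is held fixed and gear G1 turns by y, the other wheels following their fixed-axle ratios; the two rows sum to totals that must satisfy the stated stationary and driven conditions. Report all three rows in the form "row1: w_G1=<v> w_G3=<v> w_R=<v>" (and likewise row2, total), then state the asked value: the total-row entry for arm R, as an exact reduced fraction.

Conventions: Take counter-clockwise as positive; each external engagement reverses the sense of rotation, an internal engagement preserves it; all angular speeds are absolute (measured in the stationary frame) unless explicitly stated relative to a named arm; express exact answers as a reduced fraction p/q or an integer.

class = planetary set [G3 = 23+2·15 = 53; Willis about the carrier]
row 1 (train locked, turned with arm): all members turn x
row 2: sun turns y, ring = −(23/53)·y, arm 0
boundary: total ω_sun = x + y = 0 and total ω_ring = x − (23/53)·y = 1  ⇒  y = -53/76, x = 53/76
row 2 ring = −(23/53)·(-53/76) = 23/76
totals (row 1 + row 2): sun 53/76 + (-53/76) = 0, ring 53/76 + 23/76 = 1, arm 53/76 + 0 = 53/76
asked cell (total, arm) = 53/76

row1: w_G1=53/76 w_G3=53/76 w_R=53/76
row2: w_G1=-53/76 w_G3=23/76 w_R=0
total: w_G1=0 w_G3=1 w_R=53/76
asked value: 53/76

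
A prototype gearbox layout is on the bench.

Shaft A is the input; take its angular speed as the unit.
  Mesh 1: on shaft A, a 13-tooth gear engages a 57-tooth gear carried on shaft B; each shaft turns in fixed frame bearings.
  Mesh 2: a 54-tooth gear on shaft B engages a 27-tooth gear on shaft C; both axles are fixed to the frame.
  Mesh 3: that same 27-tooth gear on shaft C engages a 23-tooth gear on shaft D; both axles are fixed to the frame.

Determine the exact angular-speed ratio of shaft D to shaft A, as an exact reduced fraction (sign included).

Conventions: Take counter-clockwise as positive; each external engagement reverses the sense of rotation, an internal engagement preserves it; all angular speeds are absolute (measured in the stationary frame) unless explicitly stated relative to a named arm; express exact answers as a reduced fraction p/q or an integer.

class = fixed-axis compound train [3 meshes; 3 ratios multiply, 3 sense flips]
mesh 1 [13T→57T]: running ratio 13/57, sense −
mesh 2 [54T→27T]: running ratio 26/57, sense +
mesh 3 [27T→23T]: running ratio 234/437, sense −
ω_out/ω_in = -234/437

-234/437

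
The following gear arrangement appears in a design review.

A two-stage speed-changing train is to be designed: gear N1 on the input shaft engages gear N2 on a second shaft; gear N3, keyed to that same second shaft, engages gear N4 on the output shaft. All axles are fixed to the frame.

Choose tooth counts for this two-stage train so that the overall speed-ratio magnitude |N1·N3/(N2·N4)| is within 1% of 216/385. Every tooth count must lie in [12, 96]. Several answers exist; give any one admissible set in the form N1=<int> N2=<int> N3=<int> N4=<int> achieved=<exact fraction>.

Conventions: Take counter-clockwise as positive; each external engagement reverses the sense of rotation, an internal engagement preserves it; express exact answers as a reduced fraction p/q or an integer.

design class (target 216/385): fixed-axis compound train
target = 216/385 in lowest terms: an exact hit needs N1·N3 = k·216 and N2·N4 = k·385 for one integer k, every count in [12, 96]; additionally prefer no 1:1 stage (N1 ≠ N2, N3 ≠ N4)
k = 1: no 1:1-free in-range split of k·216 and k·385 into factor pairs; take k = 2
k = 2: N1·N3 = 432 = 12·36, N2·N4 = 770 = 14·55
achieved = 12·36/(14·55) = 216/385; |achieved − target| = 0 ≤ 54/9625 ✓

N1=12 N2=14 N3=36 N4=55 achieved=216/385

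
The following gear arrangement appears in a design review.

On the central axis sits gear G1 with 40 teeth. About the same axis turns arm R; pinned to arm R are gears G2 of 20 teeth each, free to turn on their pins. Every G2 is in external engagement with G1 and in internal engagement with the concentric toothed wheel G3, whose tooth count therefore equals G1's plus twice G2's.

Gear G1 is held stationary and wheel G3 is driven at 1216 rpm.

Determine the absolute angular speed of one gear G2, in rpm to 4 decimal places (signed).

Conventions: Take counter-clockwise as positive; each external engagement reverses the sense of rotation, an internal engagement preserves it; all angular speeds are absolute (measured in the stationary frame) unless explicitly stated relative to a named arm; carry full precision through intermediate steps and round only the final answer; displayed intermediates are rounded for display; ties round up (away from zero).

recognized (axles ride arm R): planetary set, 40/20/80 teeth
normalise by the input: solve with ω_ring = 1, then scale by 1216 rpm
ring teeth: 40 + 2·20 = 80
40(ω_sun−ω_arm) = −80(ω_ring−ω_arm),  ω_sun = 0, ω_ring = 1
40(0−ω_arm) = −80(1−ω_arm)  ⇒  120·ω_arm = 80  ⇒  ω_arm = 2/3
sun–planet mesh: 40·(0−2/3) = −20·(ω_p−ω_arm)  ⇒  ω_p−ω_arm = 4/3
ω_p = 2/3 + 4/3 = 2
scale: ω_p = 2 × 1216 rpm = +2432.0000 rpm

+2432.0000 rpm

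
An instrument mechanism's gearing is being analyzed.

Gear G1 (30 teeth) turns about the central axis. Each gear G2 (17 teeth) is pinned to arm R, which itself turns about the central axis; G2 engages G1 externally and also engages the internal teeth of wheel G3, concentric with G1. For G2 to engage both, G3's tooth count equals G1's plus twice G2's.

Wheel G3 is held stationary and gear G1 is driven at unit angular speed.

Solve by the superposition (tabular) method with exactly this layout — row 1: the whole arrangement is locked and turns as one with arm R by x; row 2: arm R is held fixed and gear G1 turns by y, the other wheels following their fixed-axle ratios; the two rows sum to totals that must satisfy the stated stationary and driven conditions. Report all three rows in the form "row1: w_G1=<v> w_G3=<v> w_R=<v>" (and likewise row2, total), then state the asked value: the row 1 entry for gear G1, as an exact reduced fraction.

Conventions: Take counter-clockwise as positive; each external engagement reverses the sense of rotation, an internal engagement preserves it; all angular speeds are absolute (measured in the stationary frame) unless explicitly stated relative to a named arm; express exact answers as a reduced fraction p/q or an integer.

row1: w_G1=15/47 w_G3=15/47 w_R=15/47
row2: w_G1=32/47 w_G3=-15/47 w_R=0
total: w_G1=1 w_G3=0 w_R=15/47
asked value: 15/47

planetary set (30T centre, 17T on arm, 64T internal) — Willis relation
row 1 — lock + rotate with arm: ω_sun = ω_ring = ω_arm = x
row 2 — arm fixed, fixed-axis ratios: sun y, ring −(30/64)·y, arm 0
boundary: total ω_ring = x − (30/64)·y = 0 and total ω_sun = x + y = 1  ⇒  y = 32/47, x = 15/47
row 2 ring = −(30/64)·32/47 = -15/47
totals (row 1 + row 2): sun 15/47 + 32/47 = 1, ring 15/47 + (-15/47) = 0, arm 15/47 + 0 = 15/47
asked cell (row1, sun) = 15/47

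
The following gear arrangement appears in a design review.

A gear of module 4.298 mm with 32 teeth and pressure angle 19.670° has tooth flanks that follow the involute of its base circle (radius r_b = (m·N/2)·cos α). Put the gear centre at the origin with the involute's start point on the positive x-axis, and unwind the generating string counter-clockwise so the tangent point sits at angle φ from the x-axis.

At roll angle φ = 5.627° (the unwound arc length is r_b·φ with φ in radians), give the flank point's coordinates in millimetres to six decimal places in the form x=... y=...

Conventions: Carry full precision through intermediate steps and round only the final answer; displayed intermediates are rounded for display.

single-mesh involute tooth geometry (32T wheel at module 4.298)
pitch radius r_p = m·N/2 = 4.298·32/2 = 68.768000
base radius r_b = r_p·cos α = 68.768000·cos 19.670° = 64.755175
roll angle φ = 5.627° = 0.09820968 rad
x = r_b·(cos φ + φ·sin φ) = 65.066709
y = r_b·(sin φ − φ·cos φ) = 0.020427

x=65.066709 y=0.020427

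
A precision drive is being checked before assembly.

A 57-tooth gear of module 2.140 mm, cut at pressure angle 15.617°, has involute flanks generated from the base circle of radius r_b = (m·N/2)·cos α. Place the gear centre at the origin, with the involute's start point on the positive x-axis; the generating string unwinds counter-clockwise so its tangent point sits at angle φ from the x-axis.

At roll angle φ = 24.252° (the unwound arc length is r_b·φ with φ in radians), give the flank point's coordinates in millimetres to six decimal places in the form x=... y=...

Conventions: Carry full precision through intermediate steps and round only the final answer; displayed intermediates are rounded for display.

recognized (one wheel, involute flank): single-mesh tooth geometry, m = 2.140, N = 57
pitch radius r_p = m·N/2 = 2.140·57/2 = 60.990000
base radius r_b = r_p·cos α = 60.990000·cos 15.617° = 58.738416
roll angle φ = 24.252° = 0.42327725 rad
x = r_b·(cos φ + φ·sin φ) = 63.766960
y = r_b·(sin φ − φ·cos φ) = 1.458394

x=63.766960 y=1.458394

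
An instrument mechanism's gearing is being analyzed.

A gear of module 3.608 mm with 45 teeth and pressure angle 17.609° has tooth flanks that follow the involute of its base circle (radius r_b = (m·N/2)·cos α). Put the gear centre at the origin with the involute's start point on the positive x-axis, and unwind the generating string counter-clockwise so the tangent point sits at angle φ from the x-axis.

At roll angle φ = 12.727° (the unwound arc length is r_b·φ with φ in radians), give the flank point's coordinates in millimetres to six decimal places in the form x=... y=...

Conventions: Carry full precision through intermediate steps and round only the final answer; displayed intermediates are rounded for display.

x=79.261583 y=0.281288

class = single-mesh tooth geometry [base-circle involute, m = 3.608, 45T]
pitch radius r_p = m·N/2 = 3.608·45/2 = 81.180000
base radius r_b = r_p·cos α = 81.180000·cos 17.609° = 77.376162
roll angle φ = 12.727° = 0.22212805 rad
x = r_b·(cos φ + φ·sin φ) = 79.261583
y = r_b·(sin φ − φ·cos φ) = 0.281288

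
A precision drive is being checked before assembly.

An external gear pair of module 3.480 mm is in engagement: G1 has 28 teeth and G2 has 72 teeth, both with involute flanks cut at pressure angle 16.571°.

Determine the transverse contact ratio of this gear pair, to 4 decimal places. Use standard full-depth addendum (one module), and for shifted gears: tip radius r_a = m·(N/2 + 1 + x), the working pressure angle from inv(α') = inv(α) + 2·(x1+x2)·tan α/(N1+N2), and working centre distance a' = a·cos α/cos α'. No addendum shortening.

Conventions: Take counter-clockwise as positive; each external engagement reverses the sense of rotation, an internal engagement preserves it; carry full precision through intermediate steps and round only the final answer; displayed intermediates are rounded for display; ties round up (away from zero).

1.9266

class = single-mesh tooth geometry [involute pair 28T × 72T, m = 3.480]
base radii: r_b1 = 46.696515, r_b2 = 120.076752
tip radii: r_a1 = 52.200000, r_a2 = 128.760000
no profile shift: α' = α, a' = a
action lengths: √(r_a1²−r_b1²) = 23.329713, √(r_a2²−r_b2²) = 46.483451
base pitch p_b = π·m·cos α = 10.478673
CR = (23.329713 + 46.483451 − 174.000000·sin 16.57100°)/10.478673 = 1.926560
contact ratio ≈ 1.9266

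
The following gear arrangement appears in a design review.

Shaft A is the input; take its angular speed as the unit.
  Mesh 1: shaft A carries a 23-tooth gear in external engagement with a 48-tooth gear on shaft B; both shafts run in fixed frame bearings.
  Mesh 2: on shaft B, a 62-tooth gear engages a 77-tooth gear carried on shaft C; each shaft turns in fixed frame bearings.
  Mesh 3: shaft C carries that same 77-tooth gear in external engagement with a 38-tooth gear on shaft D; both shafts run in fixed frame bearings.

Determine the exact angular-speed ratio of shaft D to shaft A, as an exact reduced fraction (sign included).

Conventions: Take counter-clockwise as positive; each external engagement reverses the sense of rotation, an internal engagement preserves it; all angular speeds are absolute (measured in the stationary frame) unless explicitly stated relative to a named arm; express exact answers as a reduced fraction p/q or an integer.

class = fixed-axis compound train [3 meshes; 3 ratios multiply, 3 sense flips]
mesh 1 [23T→48T]: running ratio 23/48, sense −
mesh 2 [62T→77T]: running ratio 713/1848, sense +
mesh 3 [77T→38T]: running ratio 713/912, sense −
ω_out/ω_in = -713/912

-713/912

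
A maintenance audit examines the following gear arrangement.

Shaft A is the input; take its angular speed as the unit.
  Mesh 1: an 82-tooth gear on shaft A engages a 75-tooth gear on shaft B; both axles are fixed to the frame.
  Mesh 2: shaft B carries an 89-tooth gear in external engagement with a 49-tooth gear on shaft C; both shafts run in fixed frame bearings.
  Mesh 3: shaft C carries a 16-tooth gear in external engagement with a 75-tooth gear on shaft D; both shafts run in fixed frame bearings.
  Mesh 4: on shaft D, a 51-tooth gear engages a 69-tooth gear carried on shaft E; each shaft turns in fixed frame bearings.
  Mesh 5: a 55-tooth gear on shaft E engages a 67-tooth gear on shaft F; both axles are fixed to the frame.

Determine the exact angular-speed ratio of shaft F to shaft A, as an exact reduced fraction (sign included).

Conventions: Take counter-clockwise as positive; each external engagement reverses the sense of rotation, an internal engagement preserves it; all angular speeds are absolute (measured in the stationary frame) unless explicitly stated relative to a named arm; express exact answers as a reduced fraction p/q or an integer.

class = fixed-axis compound train [5 meshes; 5 ratios multiply, 5 sense flips]
mesh 1 [82T→75T]: running ratio 82/75, sense −
mesh 2 [89T→49T]: running ratio 7298/3675, sense +
mesh 3 [16T→75T]: running ratio 116768/275625, sense −
mesh 4 [51T→69T]: running ratio 1985056/6339375, sense +
mesh 5 [55T→67T]: running ratio 21835616/84947625, sense −
ω_out/ω_in = -21835616/84947625

-21835616/84947625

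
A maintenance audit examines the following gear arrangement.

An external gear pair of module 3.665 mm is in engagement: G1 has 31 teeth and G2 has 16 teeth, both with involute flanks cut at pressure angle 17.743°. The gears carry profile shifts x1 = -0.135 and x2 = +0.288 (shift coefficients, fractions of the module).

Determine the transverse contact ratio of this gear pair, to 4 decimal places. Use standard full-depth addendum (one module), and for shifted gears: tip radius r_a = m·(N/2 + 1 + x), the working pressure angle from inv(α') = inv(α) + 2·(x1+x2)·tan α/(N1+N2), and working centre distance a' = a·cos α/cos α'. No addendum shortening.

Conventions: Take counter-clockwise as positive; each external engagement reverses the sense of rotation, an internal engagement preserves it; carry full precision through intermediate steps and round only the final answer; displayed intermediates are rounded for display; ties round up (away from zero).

1.5837

recognized (one external pair, fixed centres): single-mesh tooth geometry, m = 3.665, N1 = 31, N2 = 16
base radii: r_b1 = 54.105340, r_b2 = 27.925337
tip radii: r_a1 = 59.977725, r_a2 = 34.040520
inv(α') = inv(17.743°) + 2·(-0.135+0.288)·tan α/(31+16) = 0.01237726  ⇒  α' = 18.83523°
a' = a·cos α / cos α' = 86.1275·cos 17.743°/cos 18.83523° = 86.671873
action lengths: √(r_a1²−r_b1²) = 25.883193, √(r_a2²−r_b2²) = 19.466190
base pitch p_b = π·m·cos α = 10.966254
CR = (25.883193 + 19.466190 − 86.671873·sin 18.83523°)/10.966254 = 1.583729
contact ratio ≈ 1.5837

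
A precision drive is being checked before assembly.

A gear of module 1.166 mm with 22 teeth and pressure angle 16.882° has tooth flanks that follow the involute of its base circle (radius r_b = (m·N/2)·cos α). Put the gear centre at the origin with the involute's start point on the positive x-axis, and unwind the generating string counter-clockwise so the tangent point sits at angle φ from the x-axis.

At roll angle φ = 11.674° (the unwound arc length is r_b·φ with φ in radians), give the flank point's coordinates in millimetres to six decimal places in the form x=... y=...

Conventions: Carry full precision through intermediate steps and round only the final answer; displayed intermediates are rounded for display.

recognized (one wheel, involute flank): single-mesh tooth geometry, m = 1.166, N = 22
pitch radius r_p = m·N/2 = 1.166·22/2 = 12.826000
base radius r_b = r_p·cos α = 12.826000·cos 16.882° = 12.273262
roll angle φ = 11.674° = 0.20374974 rad
x = r_b·(cos φ + φ·sin φ) = 12.525380
y = r_b·(sin φ − φ·cos φ) = 0.034461

x=12.525380 y=0.034461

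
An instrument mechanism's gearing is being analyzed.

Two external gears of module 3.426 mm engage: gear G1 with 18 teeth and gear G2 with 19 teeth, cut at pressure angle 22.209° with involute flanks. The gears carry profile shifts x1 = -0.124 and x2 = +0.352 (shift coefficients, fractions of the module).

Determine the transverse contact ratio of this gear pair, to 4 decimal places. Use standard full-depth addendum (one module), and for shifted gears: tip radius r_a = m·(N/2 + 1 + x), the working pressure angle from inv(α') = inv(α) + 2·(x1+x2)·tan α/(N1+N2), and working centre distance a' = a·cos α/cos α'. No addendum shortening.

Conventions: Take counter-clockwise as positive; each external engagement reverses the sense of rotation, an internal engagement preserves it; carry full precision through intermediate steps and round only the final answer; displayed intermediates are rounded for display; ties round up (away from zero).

1.4104

topology: single-mesh involute geometry — m = 3.426, 18T/19T pair
base radii: r_b1 = 28.546463, r_b2 = 30.132378
tip radii: r_a1 = 33.835176, r_a2 = 37.178952
inv(α') = inv(22.209°) + 2·(-0.124+0.352)·tan α/(18+19) = 0.02568724  ⇒  α' = 23.80679°
a' = a·cos α / cos α' = 63.3810·cos 22.209°/cos 23.80679° = 64.136059
action lengths: √(r_a1²−r_b1²) = 18.163661, √(r_a2²−r_b2²) = 21.778757
base pitch p_b = π·m·cos α = 9.964595
CR = (18.163661 + 21.778757 − 64.136059·sin 23.80679°)/9.964595 = 1.410360
contact ratio ≈ 1.4104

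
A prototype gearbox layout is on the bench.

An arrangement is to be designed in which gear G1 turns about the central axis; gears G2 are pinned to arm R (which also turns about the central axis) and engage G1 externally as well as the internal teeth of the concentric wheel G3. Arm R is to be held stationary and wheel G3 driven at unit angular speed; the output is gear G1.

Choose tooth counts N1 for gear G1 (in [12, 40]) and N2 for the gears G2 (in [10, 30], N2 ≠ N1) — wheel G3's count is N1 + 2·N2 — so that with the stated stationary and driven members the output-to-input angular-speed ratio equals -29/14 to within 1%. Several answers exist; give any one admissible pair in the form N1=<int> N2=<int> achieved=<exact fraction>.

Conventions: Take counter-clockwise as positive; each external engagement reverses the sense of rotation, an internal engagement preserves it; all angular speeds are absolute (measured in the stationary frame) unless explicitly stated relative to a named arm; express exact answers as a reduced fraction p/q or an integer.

planetary set to be sized for -29/14 (Willis relation)
Willis with ω_arm = 0: ω_sun/ω_ring = −N3/N1; set equal to -29/14  ⇒  N3/N1 = −(-29/14) = 29/14
N3 = N1 + 2·N2  ⇒  N2/N1 = (N3/N1 − 1)/2 = (29/14 − 1)/2 = 15/28
smallest multiple with N1 ≥ 12 and N2 ≥ 10: k = 1  ⇒  N1 = 1·28 = 28, N2 = 1·15 = 15 (N1 ≤ 40, N2 ≤ 30, N2 ≠ N1 ✓), N3 = 28 + 2·15 = 58
check: −N3/N1 with N1 = 28, N3 = 58 gives -29/14; |achieved − target| = 0 ≤ 29/1400 ✓

N1=28 N2=15 achieved=-29/14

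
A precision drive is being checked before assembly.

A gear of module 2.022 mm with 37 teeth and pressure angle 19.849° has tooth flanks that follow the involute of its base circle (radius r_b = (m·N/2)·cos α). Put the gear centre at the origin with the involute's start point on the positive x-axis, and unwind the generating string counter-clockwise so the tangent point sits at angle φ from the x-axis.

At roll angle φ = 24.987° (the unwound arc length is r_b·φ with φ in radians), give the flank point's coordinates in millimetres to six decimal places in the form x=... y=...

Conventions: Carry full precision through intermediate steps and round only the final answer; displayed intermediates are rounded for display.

single-mesh involute tooth geometry (37T wheel at module 2.022)
pitch radius r_p = m·N/2 = 2.022·37/2 = 37.407000
base radius r_b = r_p·cos α = 37.407000·cos 19.849° = 35.184678
roll angle φ = 24.987° = 0.43610542 rad
x = r_b·(cos φ + φ·sin φ) = 38.373116
y = r_b·(sin φ − φ·cos φ) = 0.954387

x=38.373116 y=0.954387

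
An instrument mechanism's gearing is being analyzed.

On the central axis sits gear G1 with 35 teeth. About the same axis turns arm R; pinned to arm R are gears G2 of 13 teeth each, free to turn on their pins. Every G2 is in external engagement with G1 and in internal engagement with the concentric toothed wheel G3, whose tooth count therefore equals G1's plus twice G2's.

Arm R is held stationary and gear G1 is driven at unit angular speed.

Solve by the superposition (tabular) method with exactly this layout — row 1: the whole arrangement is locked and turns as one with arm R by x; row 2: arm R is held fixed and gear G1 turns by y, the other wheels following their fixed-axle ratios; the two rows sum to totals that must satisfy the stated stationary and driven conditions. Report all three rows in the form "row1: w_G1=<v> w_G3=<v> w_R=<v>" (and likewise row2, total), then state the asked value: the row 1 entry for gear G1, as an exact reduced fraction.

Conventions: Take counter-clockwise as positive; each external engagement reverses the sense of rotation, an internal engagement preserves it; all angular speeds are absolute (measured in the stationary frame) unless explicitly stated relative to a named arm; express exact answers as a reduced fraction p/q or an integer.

row1: w_G1=0 w_G3=0 w_R=0
row2: w_G1=1 w_G3=-35/61 w_R=0
total: w_G1=1 w_G3=-35/61 w_R=0
asked value: 0

recognized (axles ride arm R): planetary set, 35/13/61 teeth
row 1 (train locked, turned with arm): all members turn x
row 2 — arm fixed, fixed-axis ratios: sun y, ring −(35/61)·y, arm 0
boundary: total ω_arm = x = 0 and total ω_sun = x + y = 1  ⇒  y = 1, x = 0
row 2 ring = −(35/61)·1 = -35/61
totals (row 1 + row 2): sun 0 + 1 = 1, ring 0 + (-35/61) = -35/61, arm 0 + 0 = 0
asked cell (row1, sun) = 0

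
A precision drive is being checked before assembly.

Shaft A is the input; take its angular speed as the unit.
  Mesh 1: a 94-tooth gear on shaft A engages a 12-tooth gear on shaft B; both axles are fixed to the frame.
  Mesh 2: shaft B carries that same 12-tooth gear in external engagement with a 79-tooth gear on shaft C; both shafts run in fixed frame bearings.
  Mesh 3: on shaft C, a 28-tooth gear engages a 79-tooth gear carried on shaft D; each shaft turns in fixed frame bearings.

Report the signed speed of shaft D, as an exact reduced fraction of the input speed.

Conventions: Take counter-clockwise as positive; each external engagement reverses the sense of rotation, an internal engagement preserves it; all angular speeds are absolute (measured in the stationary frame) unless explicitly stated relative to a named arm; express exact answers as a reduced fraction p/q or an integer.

-2632/6241

3-mesh fixed-axis compound train (all bearings frame-fixed)
mesh 1 [94T→12T]: |ω|/ω_in = 1×94/12 = 47/6, sense flips to −
mesh 2 [12T→79T]: |ω|/ω_in = (47/6)×12/79 = 94/79, sense flips to +
mesh 3 [28T→79T]: |ω|/ω_in = (94/79)×28/79 = 2632/6241, sense flips to −
signed output speed (× input speed) = -2632/6241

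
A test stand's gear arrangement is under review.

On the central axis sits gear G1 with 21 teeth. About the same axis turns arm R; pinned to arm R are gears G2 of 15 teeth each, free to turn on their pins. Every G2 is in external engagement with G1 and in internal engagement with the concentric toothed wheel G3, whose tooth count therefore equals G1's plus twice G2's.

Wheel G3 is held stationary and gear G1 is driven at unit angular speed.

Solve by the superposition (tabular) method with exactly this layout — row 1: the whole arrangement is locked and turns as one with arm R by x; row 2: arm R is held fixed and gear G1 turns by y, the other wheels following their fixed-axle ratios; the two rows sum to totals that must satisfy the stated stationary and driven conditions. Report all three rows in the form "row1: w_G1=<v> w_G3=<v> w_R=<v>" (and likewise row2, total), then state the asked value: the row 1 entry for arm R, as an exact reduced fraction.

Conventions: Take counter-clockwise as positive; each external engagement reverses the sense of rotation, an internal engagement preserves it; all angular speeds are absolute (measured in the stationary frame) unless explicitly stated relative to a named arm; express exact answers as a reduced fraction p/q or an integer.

row1: w_G1=7/24 w_G3=7/24 w_R=7/24
row2: w_G1=17/24 w_G3=-7/24 w_R=0
total: w_G1=1 w_G3=0 w_R=7/24
asked value: 7/24

planetary set (21T centre, 15T on arm, 51T internal) — Willis relation
row 1: whole set turns with the arm by x
row 2 (arm held, sun turns y): ω_ring = −(21/51)·y, ω_arm = 0
boundary: total ω_ring = x − (21/51)·y = 0 and total ω_sun = x + y = 1  ⇒  y = 17/24, x = 7/24
row 2 ring = −(21/51)·17/24 = -7/24
totals (row 1 + row 2): sun 7/24 + 17/24 = 1, ring 7/24 + (-7/24) = 0, arm 7/24 + 0 = 7/24
asked cell (row1, arm) = 7/24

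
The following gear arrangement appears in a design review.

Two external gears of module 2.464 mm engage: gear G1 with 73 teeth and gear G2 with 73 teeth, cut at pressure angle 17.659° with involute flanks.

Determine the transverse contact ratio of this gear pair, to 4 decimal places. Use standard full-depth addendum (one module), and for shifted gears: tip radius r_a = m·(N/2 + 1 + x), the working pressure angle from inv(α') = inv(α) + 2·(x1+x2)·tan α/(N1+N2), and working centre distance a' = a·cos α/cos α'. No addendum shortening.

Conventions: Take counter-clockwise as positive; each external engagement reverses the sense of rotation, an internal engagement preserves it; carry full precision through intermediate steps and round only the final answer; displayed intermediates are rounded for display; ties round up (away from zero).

1.9702

recognized (one external pair, fixed centres): single-mesh tooth geometry, m = 2.464, N1 = 73, N2 = 73
base radii: r_b1 = 85.698108, r_b2 = 85.698108
tip radii: r_a1 = 92.400000, r_a2 = 92.400000
no profile shift: α' = α, a' = a
action lengths: √(r_a1²−r_b1²) = 34.548435, √(r_a2²−r_b2²) = 34.548435
base pitch p_b = π·m·cos α = 7.376125
CR = (34.548435 + 34.548435 − 179.872000·sin 17.65900°)/7.376125 = 1.970204
contact ratio ≈ 1.9702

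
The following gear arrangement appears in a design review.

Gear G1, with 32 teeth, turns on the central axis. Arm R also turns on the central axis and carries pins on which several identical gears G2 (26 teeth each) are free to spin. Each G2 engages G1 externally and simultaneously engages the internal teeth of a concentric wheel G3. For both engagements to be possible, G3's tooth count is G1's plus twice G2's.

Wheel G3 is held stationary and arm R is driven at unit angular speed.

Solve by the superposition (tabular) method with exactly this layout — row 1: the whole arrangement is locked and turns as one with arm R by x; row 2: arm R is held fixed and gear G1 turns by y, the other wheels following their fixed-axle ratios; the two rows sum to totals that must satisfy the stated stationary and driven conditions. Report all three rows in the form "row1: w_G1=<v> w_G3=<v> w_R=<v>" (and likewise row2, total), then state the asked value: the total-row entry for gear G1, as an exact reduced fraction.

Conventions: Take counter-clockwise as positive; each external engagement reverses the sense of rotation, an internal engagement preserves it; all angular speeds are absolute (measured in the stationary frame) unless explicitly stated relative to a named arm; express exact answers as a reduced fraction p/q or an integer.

row1: w_G1=1 w_G3=1 w_R=1
row2: w_G1=21/8 w_G3=-1 w_R=0
total: w_G1=29/8 w_G3=0 w_R=1
asked value: 29/8

class = planetary set [G3 = 32+2·26 = 84; Willis about the carrier]
row 1 (train locked, turned with arm): all members turn x
row 2 (arm held, sun turns y): ω_ring = −(32/84)·y, ω_arm = 0
boundary: total ω_ring = x − (32/84)·y = 0 and total ω_arm = x = 1  ⇒  y = 21/8, x = 1
row 2 ring = −(32/84)·21/8 = -1
totals (row 1 + row 2): sun 1 + 21/8 = 29/8, ring 1 + (-1) = 0, arm 1 + 0 = 1
asked cell (total, sun) = 29/8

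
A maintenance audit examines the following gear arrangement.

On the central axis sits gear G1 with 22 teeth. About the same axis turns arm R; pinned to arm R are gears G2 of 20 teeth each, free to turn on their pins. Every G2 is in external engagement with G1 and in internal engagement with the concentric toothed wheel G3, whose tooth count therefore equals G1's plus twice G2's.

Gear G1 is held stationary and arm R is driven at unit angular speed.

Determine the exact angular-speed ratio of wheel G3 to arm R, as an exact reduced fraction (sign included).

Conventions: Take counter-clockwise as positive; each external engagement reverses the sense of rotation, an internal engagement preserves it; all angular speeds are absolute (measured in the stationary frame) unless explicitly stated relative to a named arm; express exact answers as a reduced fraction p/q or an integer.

topology: planetary set — G1 22T / G2 20T / G3 62T, arm = carrier (Willis)
ring teeth: 22 + 2·20 = 62
22(ω_sun−ω_arm) = −62(ω_ring−ω_arm),  ω_sun = 0, ω_arm = 1
ω_ring = 1 − (22/62)(0−1) = 42/31
ω_out/ω_in = 42/31

42/31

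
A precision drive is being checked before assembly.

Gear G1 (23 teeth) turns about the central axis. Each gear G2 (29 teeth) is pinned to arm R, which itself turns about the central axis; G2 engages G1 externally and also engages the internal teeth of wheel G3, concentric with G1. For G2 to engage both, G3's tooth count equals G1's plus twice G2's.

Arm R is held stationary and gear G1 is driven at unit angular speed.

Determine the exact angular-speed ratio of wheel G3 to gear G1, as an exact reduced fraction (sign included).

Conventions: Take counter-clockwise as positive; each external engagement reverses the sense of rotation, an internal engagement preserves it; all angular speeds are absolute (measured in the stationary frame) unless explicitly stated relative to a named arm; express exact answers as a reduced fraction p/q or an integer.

planetary set (23T centre, 29T on arm, 81T internal) — Willis relation
ring teeth: 23 + 2·29 = 81
23(ω_sun−ω_arm) = −81(ω_ring−ω_arm),  ω_arm = 0, ω_sun = 1
ω_ring = 0 − (23/81)(1−0) = -23/81
ω_out/ω_in = -23/81

-23/81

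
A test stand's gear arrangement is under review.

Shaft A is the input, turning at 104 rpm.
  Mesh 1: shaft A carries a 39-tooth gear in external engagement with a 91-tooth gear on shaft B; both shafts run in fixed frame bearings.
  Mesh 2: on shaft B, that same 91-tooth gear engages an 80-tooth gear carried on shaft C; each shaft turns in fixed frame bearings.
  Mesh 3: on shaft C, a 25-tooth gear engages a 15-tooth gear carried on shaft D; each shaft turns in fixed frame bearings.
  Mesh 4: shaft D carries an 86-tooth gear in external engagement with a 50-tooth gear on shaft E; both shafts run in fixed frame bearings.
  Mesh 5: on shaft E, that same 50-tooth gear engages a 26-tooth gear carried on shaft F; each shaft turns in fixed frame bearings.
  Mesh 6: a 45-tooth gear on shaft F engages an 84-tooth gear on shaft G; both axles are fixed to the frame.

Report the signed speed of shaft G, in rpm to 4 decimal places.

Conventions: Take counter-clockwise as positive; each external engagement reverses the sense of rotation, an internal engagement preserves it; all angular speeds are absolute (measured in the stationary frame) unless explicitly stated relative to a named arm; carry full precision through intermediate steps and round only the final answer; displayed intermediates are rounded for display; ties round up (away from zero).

class = fixed-axis compound train [6 meshes; 6 ratios multiply, 6 sense flips]
mesh 1 [39T→91T]: ω = 104.0000×39/91 = 44.5714 rpm, sense flips to −
mesh 2 [91T→80T]: ω = 44.5714×91/80 = 50.7000 rpm, sense flips to +
mesh 3 [25T→15T]: ω = 50.7000×25/15 = 84.5000 rpm, sense flips to −
mesh 4 [86T→50T]: ω = 84.5000×86/50 = 145.3400 rpm, sense flips to +
mesh 5 [50T→26T]: ω = 145.3400×50/26 = 279.5000 rpm, sense flips to −
mesh 6 [45T→84T]: ω = 279.5000×45/84 = 149.7321 rpm, sense flips to +
signed output speed = +149.7321 rpm

+149.7321 rpm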